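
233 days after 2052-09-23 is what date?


Start: 2052-09-23, add 233 days
September 2052 has 30 days: 30 - 23 = 7 days to September 30 -> 226 left
October 2052 has 31 days -> 195 left
November 2052 has 30 days -> 165 left
December 2052 has 31 days -> 134 left
January 2053 has 31 days -> 103 left
February 2053 has 28 days -> 75 left
March 2053 has 31 days -> 44 left
April 2053 has 30 days -> 14 left
May 2053: 14 <= 31 -> lands on May 14

Result: 2053-05-14


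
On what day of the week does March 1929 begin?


Target: March 1, 1929
Anchor: Jan 1, 1929. With p = 1929 - 1 = 1928: (p + p//4 - p//100 + p//400) mod 7 = (1928 + 482 - 19 + 4) mod 7 = 2395 mod 7 = 1 -> Tuesday (Mon=0 ... Sun=6)
Days before March (Jan-Feb): 59 days
Weekday index = (1 + 59) mod 7 = 4

Friday


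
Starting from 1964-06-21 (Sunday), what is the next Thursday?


Current: Sunday
Target: Thursday
Days ahead: 4

Next Thursday: 1964-06-25


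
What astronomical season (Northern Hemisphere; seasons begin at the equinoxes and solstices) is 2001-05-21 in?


Date: May 21
Astronomical Spring (approx.; exact equinox/solstice day varies by year): March 20 to June 20
May 21 falls within the Spring window

Spring


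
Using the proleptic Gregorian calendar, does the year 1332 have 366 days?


Gregorian leap year rule: divisible by 4, but not by 100, unless also by 400.
1332 is divisible by 4 but not 100 -> leap year

Yes


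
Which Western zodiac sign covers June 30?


Date: June 30
Conventional tropical zodiac dates: Cancer from June 21 onward; Leo starts July 23
June 30 falls within the Cancer range

Cancer


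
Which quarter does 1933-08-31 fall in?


Month: August (month 8)
Q1: Jan-Mar, Q2: Apr-Jun, Q3: Jul-Sep, Q4: Oct-Dec

Q3


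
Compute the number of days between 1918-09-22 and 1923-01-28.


From 1918-09-22 to 1923-01-28
1918-09-22: days before September = 31 + 28 + 31 + 30 + 31 + 30 + 31 + 31 = 243 (1918 is not a leap year); day of year = 243 + 22 = 265
1923-01-28: day of year = 28
Rest of 1918: 365 - 265 = 100
Full years 1919 (365), 1920 (366), 1921 (365), 1922 (365): 1461
Total = 100 + 1461 + 28 = 1589

1589 days


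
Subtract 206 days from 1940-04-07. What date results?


Start: 1940-04-07, subtract 206 days
Back 7 days from April 7 reaches March 31, 1940 -> 199 left
March 1940 has 31 days -> back to February 29, 1940 -> 168 left
February 1940 has 29 days -> back to January 31, 1940 -> 139 left
January 1940 has 31 days -> back to December 31, 1939 -> 108 left
December 1939 has 31 days -> back to November 30, 1939 -> 77 left
November 1939 has 30 days -> back to October 31, 1939 -> 47 left
October 1939 has 31 days -> back to September 30, 1939 -> 16 left
September 1939: 30 - 16 = 14 -> lands on September 14

Result: 1939-09-14


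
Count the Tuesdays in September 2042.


September 2042 has 30 days
Anchor: Jan 1, 2042. With p = 2042 - 1 = 2041: (p + p//4 - p//100 + p//400) mod 7 = (2041 + 510 - 20 + 5) mod 7 = 2536 mod 7 = 2 -> Wednesday (Mon=0 ... Sun=6)
Days before September (Jan-Aug): 243; September 1 index = (2 + 243) mod 7 = 0 -> Monday
First Tuesday is September 2
Tuesdays: 2, 9, 16, 23, 30

5 Tuesdays


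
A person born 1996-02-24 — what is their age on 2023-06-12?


Birth: 1996-02-24
Reference: 2023-06-12
Year difference: 2023 - 1996 = 27

27 years old


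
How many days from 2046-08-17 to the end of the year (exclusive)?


Day of year: 229 of 365
Remaining = 365 - 229

136 days


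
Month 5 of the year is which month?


Month 5 of 12

May


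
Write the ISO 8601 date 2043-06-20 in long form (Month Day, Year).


ISO 2043-06-20 parses as year=2043, month=06, day=20
Month 6 -> June

June 20, 2043


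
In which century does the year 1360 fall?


Century = (year - 1) // 100 + 1
= (1360 - 1) // 100 + 1
= 1359 // 100 + 1
= 13 + 1

14th century


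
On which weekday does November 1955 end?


November 1955 has 30 days
Anchor: Jan 1, 1955. With p = 1955 - 1 = 1954: (p + p//4 - p//100 + p//400) mod 7 = (1954 + 488 - 19 + 4) mod 7 = 2427 mod 7 = 5 -> Saturday (Mon=0 ... Sun=6)
Days before November (Jan-Oct): 304; November 1 index = (5 + 304) mod 7 = 1 -> Tuesday
Last day offset: 30 - 1 = 29 days
Weekday index = (1 + 29) mod 7 = 2

Wednesday, November 30


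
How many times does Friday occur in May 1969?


May 1969 has 31 days
Anchor: Jan 1, 1969. With p = 1969 - 1 = 1968: (p + p//4 - p//100 + p//400) mod 7 = (1968 + 492 - 19 + 4) mod 7 = 2445 mod 7 = 2 -> Wednesday (Mon=0 ... Sun=6)
Days before May (Jan-Apr): 120; May 1 index = (2 + 120) mod 7 = 3 -> Thursday
First Friday is May 2
Fridays: 2, 9, 16, 23, 30

5 Fridays


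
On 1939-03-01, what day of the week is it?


Date: March 1, 1939
Anchor: Jan 1, 1939. With p = 1939 - 1 = 1938: (p + p//4 - p//100 + p//400) mod 7 = (1938 + 484 - 19 + 4) mod 7 = 2407 mod 7 = 6 -> Sunday (Mon=0 ... Sun=6)
Days before March (Jan-Feb): 59; offset = 59 + 1 - 1 = 59
Weekday index = (6 + 59) mod 7 = 2

Day of the week: Wednesday


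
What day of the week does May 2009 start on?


Target: May 1, 2009
Anchor: Jan 1, 2009. With p = 2009 - 1 = 2008: (p + p//4 - p//100 + p//400) mod 7 = (2008 + 502 - 20 + 5) mod 7 = 2495 mod 7 = 3 -> Thursday (Mon=0 ... Sun=6)
Days before May (Jan-Apr): 120 days
Weekday index = (3 + 120) mod 7 = 4

Friday


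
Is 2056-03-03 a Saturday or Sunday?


Anchor: Jan 1, 2056. With p = 2056 - 1 = 2055: (p + p//4 - p//100 + p//400) mod 7 = (2055 + 513 - 20 + 5) mod 7 = 2553 mod 7 = 5 -> Saturday (Mon=0 ... Sun=6)
Day of year: 63; offset = 62
Weekday index = (5 + 62) mod 7 = 4 -> Friday
Weekend days: Saturday, Sunday

No


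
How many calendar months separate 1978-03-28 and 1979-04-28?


From March 1978 to April 1979
1 year * 12 = 12 months, plus 1 month = 13

13 months


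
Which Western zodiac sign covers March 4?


Date: March 4
Conventional tropical zodiac dates: Pisces from February 19 onward; Aries starts March 21
March 4 falls within the Pisces range

Pisces


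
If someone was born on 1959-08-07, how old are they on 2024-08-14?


Birth: 1959-08-07
Reference: 2024-08-14
Year difference: 2024 - 1959 = 65

65 years old


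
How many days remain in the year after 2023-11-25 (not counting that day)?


Day of year: 329 of 365
Remaining = 365 - 329

36 days


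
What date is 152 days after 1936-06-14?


Start: 1936-06-14, add 152 days
June 1936 has 30 days: 30 - 14 = 16 days to June 30 -> 136 left
July 1936 has 31 days -> 105 left
August 1936 has 31 days -> 74 left
September 1936 has 30 days -> 44 left
October 1936 has 31 days -> 13 left
November 1936: 13 <= 30 -> lands on November 13

Result: 1936-11-13


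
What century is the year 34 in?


Century = (year - 1) // 100 + 1
= (34 - 1) // 100 + 1
= 33 // 100 + 1
= 0 + 1

1st century


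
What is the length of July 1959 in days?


July 1959

31 days


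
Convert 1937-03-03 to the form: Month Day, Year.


ISO 1937-03-03 parses as year=1937, month=03, day=03
Month 3 -> March

March 3, 1937


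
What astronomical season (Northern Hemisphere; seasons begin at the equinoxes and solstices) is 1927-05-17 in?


Date: May 17
Astronomical Spring (approx.; exact equinox/solstice day varies by year): March 20 to June 20
May 17 falls within the Spring window

Spring


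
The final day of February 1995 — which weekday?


February 1995 has 28 days
Anchor: Jan 1, 1995. With p = 1995 - 1 = 1994: (p + p//4 - p//100 + p//400) mod 7 = (1994 + 498 - 19 + 4) mod 7 = 2477 mod 7 = 6 -> Sunday (Mon=0 ... Sun=6)
Days before February (Jan): 31; February 1 index = (6 + 31) mod 7 = 2 -> Wednesday
Last day offset: 28 - 1 = 27 days
Weekday index = (2 + 27) mod 7 = 1

Tuesday, February 28


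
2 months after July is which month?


July is month 7
7 + 2 = 9

September


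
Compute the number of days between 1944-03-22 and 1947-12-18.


From 1944-03-22 to 1947-12-18
1944-03-22: days before March = 31 + 29 = 60 (1944 is a leap year); day of year = 60 + 22 = 82
1947-12-18: days before December = 31 + 28 + 31 + 30 + 31 + 30 + 31 + 31 + 30 + 31 + 30 = 334 (1947 is not a leap year); day of year = 334 + 18 = 352
Rest of 1944: 366 - 82 = 284
Full years 1945 (365), 1946 (365): 730
Total = 284 + 730 + 352 = 1366

1366 days


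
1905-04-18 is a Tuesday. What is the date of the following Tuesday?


Current: Tuesday
Target: Tuesday
Days ahead: 7

Next Tuesday: 1905-04-25


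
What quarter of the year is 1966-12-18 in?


Month: December (month 12)
Q1: Jan-Mar, Q2: Apr-Jun, Q3: Jul-Sep, Q4: Oct-Dec

Q4


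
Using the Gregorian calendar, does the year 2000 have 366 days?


Gregorian leap year rule: divisible by 4, but not by 100, unless also by 400.
2000 is divisible by 400 -> leap year

Yes


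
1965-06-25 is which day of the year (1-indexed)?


Date: June 25, 1965
Days in months 1 through 5: 151
Plus 25 days in June

Day of year: 176


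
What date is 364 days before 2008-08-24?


Start: 2008-08-24, subtract 364 days
Back 24 days from August 24 reaches July 31, 2008 -> 340 left
July 2008 has 31 days -> back to June 30, 2008 -> 309 left
June 2008 has 30 days -> back to May 31, 2008 -> 279 left
May 2008 has 31 days -> back to April 30, 2008 -> 248 left
April 2008 has 30 days -> back to March 31, 2008 -> 218 left
March 2008 has 31 days -> back to February 29, 2008 -> 187 left
February 2008 has 29 days -> back to January 31, 2008 -> 158 left
January 2008 has 31 days -> back to December 31, 2007 -> 127 left
December 2007 has 31 days -> back to November 30, 2007 -> 96 left
November 2007 has 30 days -> back to October 31, 2007 -> 66 left
October 2007 has 31 days -> back to September 30, 2007 -> 35 left
September 2007 has 30 days -> back to August 31, 2007 -> 5 left
August 2007: 31 - 5 = 26 -> lands on August 26

Result: 2007-08-26


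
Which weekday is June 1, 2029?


Target: June 1, 2029
Anchor: Jan 1, 2029. With p = 2029 - 1 = 2028: (p + p//4 - p//100 + p//400) mod 7 = (2028 + 507 - 20 + 5) mod 7 = 2520 mod 7 = 0 -> Monday (Mon=0 ... Sun=6)
Days before June (Jan-May): 151 days
Weekday index = (0 + 151) mod 7 = 4

Friday


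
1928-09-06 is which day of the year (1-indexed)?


Date: September 6, 1928
Days in months 1 through 8: 244
Plus 6 days in September

Day of year: 250


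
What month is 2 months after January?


January is month 1
1 + 2 = 3

March


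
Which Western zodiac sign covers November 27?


Date: November 27
Conventional tropical zodiac dates: Sagittarius from November 22 onward; Capricorn starts December 22
November 27 falls within the Sagittarius range

Sagittarius


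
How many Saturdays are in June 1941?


June 1941 has 30 days
Anchor: Jan 1, 1941. With p = 1941 - 1 = 1940: (p + p//4 - p//100 + p//400) mod 7 = (1940 + 485 - 19 + 4) mod 7 = 2410 mod 7 = 2 -> Wednesday (Mon=0 ... Sun=6)
Days before June (Jan-May): 151; June 1 index = (2 + 151) mod 7 = 6 -> Sunday
First Saturday is June 7
Saturdays: 7, 14, 21, 28

4 Saturdays


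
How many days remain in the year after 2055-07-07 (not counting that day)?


Day of year: 188 of 365
Remaining = 365 - 188

177 days


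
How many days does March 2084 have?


March 2084

31 days


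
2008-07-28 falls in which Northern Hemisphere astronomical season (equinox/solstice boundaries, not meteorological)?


Date: July 28
Astronomical Summer (approx.; exact equinox/solstice day varies by year): June 21 to September 21
July 28 falls within the Summer window

Summer


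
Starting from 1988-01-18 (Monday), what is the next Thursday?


Current: Monday
Target: Thursday
Days ahead: 3

Next Thursday: 1988-01-21


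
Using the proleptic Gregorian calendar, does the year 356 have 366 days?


Gregorian leap year rule: divisible by 4, but not by 100, unless also by 400.
356 is divisible by 4 but not 100 -> leap year

Yes


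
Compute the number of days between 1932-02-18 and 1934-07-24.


From 1932-02-18 to 1934-07-24
1932-02-18: days before February = 31; day of year = 31 + 18 = 49
1934-07-24: days before July = 31 + 28 + 31 + 30 + 31 + 30 = 181 (1934 is not a leap year); day of year = 181 + 24 = 205
Rest of 1932: 366 - 49 = 317
Full years 1933 (365): 365
Total = 317 + 365 + 205 = 887

887 days


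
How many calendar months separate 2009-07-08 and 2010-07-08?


From July 2009 to July 2010
1 year * 12 = 12 months = 12

12 months


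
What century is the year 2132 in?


Century = (year - 1) // 100 + 1
= (2132 - 1) // 100 + 1
= 2131 // 100 + 1
= 21 + 1

22nd century


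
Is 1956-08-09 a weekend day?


Anchor: Jan 1, 1956. With p = 1956 - 1 = 1955: (p + p//4 - p//100 + p//400) mod 7 = (1955 + 488 - 19 + 4) mod 7 = 2428 mod 7 = 6 -> Sunday (Mon=0 ... Sun=6)
Day of year: 222; offset = 221
Weekday index = (6 + 221) mod 7 = 3 -> Thursday
Weekend days: Saturday, Sunday

No


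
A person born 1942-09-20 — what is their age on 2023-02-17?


Birth: 1942-09-20
Reference: 2023-02-17
Year difference: 2023 - 1942 = 81
Birthday not yet reached in 2023, subtract 1

80 years old


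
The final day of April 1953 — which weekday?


April 1953 has 30 days
Anchor: Jan 1, 1953. With p = 1953 - 1 = 1952: (p + p//4 - p//100 + p//400) mod 7 = (1952 + 488 - 19 + 4) mod 7 = 2425 mod 7 = 3 -> Thursday (Mon=0 ... Sun=6)
Days before April (Jan-Mar): 90; April 1 index = (3 + 90) mod 7 = 2 -> Wednesday
Last day offset: 30 - 1 = 29 days
Weekday index = (2 + 29) mod 7 = 3

Thursday, April 30


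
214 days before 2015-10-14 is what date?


Start: 2015-10-14, subtract 214 days
Back 14 days from October 14 reaches September 30, 2015 -> 200 left
September 2015 has 30 days -> back to August 31, 2015 -> 170 left
August 2015 has 31 days -> back to July 31, 2015 -> 139 left
July 2015 has 31 days -> back to June 30, 2015 -> 108 left
June 2015 has 30 days -> back to May 31, 2015 -> 78 left
May 2015 has 31 days -> back to April 30, 2015 -> 47 left
April 2015 has 30 days -> back to March 31, 2015 -> 17 left
March 2015: 31 - 17 = 14 -> lands on March 14

Result: 2015-03-14


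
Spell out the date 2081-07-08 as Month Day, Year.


ISO 2081-07-08 parses as year=2081, month=07, day=08
Month 7 -> July

July 8, 2081


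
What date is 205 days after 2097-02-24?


Start: 2097-02-24, add 205 days
February 2097 has 28 days: 28 - 24 = 4 days to February 28 -> 201 left
March 2097 has 31 days -> 170 left
April 2097 has 30 days -> 140 left
May 2097 has 31 days -> 109 left
June 2097 has 30 days -> 79 left
July 2097 has 31 days -> 48 left
August 2097 has 31 days -> 17 left
September 2097: 17 <= 30 -> lands on September 17

Result: 2097-09-17


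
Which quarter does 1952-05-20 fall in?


Month: May (month 5)
Q1: Jan-Mar, Q2: Apr-Jun, Q3: Jul-Sep, Q4: Oct-Dec

Q2


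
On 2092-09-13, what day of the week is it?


Date: September 13, 2092
Anchor: Jan 1, 2092. With p = 2092 - 1 = 2091: (p + p//4 - p//100 + p//400) mod 7 = (2091 + 522 - 20 + 5) mod 7 = 2598 mod 7 = 1 -> Tuesday (Mon=0 ... Sun=6)
Days before September (Jan-Aug): 244; offset = 244 + 13 - 1 = 256
Weekday index = (1 + 256) mod 7 = 5

Day of the week: Saturday


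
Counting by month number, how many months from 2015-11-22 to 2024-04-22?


From November 2015 to April 2024
9 years * 12 = 108 months, minus 7 months = 101

101 months


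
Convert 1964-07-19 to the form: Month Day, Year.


ISO 1964-07-19 parses as year=1964, month=07, day=19
Month 7 -> July

July 19, 1964


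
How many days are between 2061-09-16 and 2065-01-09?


From 2061-09-16 to 2065-01-09
2061-09-16: days before September = 31 + 28 + 31 + 30 + 31 + 30 + 31 + 31 = 243 (2061 is not a leap year); day of year = 243 + 16 = 259
2065-01-09: day of year = 9
Rest of 2061: 365 - 259 = 106
Full years 2062 (365), 2063 (365), 2064 (366): 1096
Total = 106 + 1096 + 9 = 1211

1211 days


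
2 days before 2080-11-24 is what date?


Start: 2080-11-24, subtract 2 days
24 - 2 = 22 stays within November 2080

Result: 2080-11-22


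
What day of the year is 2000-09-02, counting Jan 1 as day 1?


Date: September 2, 2000
Days in months 1 through 8: 244
Plus 2 days in September

Day of year: 246


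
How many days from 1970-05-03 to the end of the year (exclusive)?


Day of year: 123 of 365
Remaining = 365 - 123

242 days


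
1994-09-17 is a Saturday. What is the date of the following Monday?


Current: Saturday
Target: Monday
Days ahead: 2

Next Monday: 1994-09-19


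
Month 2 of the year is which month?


Month 2 of 12

February


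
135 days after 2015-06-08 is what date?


Start: 2015-06-08, add 135 days
June 2015 has 30 days: 30 - 8 = 22 days to June 30 -> 113 left
July 2015 has 31 days -> 82 left
August 2015 has 31 days -> 51 left
September 2015 has 30 days -> 21 left
October 2015: 21 <= 31 -> lands on October 21

Result: 2015-10-21


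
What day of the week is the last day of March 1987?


March 1987 has 31 days
Anchor: Jan 1, 1987. With p = 1987 - 1 = 1986: (p + p//4 - p//100 + p//400) mod 7 = (1986 + 496 - 19 + 4) mod 7 = 2467 mod 7 = 3 -> Thursday (Mon=0 ... Sun=6)
Days before March (Jan-Feb): 59; March 1 index = (3 + 59) mod 7 = 6 -> Sunday
Last day offset: 31 - 1 = 30 days
Weekday index = (6 + 30) mod 7 = 1

Tuesday, March 31


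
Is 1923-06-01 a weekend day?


Anchor: Jan 1, 1923. With p = 1923 - 1 = 1922: (p + p//4 - p//100 + p//400) mod 7 = (1922 + 480 - 19 + 4) mod 7 = 2387 mod 7 = 0 -> Monday (Mon=0 ... Sun=6)
Day of year: 152; offset = 151
Weekday index = (0 + 151) mod 7 = 4 -> Friday
Weekend days: Saturday, Sunday

No


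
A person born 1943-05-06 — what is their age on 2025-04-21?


Birth: 1943-05-06
Reference: 2025-04-21
Year difference: 2025 - 1943 = 82
Birthday not yet reached in 2025, subtract 1

81 years old


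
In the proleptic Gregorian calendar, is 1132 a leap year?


Gregorian leap year rule: divisible by 4, but not by 100, unless also by 400.
1132 is divisible by 4 but not 100 -> leap year

Yes


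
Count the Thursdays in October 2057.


October 2057 has 31 days
Anchor: Jan 1, 2057. With p = 2057 - 1 = 2056: (p + p//4 - p//100 + p//400) mod 7 = (2056 + 514 - 20 + 5) mod 7 = 2555 mod 7 = 0 -> Monday (Mon=0 ... Sun=6)
Days before October (Jan-Sep): 273; October 1 index = (0 + 273) mod 7 = 0 -> Monday
First Thursday is October 4
Thursdays: 4, 11, 18, 25

4 Thursdays


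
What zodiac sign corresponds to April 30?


Date: April 30
Conventional tropical zodiac dates: Taurus from April 20 onward; Gemini starts May 21
April 30 falls within the Taurus range

Taurus


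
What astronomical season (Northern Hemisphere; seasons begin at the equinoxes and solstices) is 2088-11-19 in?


Date: November 19
Astronomical Autumn (approx.; exact equinox/solstice day varies by year): September 22 to December 20
November 19 falls within the Autumn window

Autumn


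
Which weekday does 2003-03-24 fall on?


Date: March 24, 2003
Anchor: Jan 1, 2003. With p = 2003 - 1 = 2002: (p + p//4 - p//100 + p//400) mod 7 = (2002 + 500 - 20 + 5) mod 7 = 2487 mod 7 = 2 -> Wednesday (Mon=0 ... Sun=6)
Days before March (Jan-Feb): 59; offset = 59 + 24 - 1 = 82
Weekday index = (2 + 82) mod 7 = 0

Day of the week: Monday


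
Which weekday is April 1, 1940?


Target: April 1, 1940
Anchor: Jan 1, 1940. With p = 1940 - 1 = 1939: (p + p//4 - p//100 + p//400) mod 7 = (1939 + 484 - 19 + 4) mod 7 = 2408 mod 7 = 0 -> Monday (Mon=0 ... Sun=6)
Days before April (Jan-Mar): 91 days
Weekday index = (0 + 91) mod 7 = 0

Monday


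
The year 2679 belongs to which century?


Century = (year - 1) // 100 + 1
= (2679 - 1) // 100 + 1
= 2678 // 100 + 1
= 26 + 1

27th century


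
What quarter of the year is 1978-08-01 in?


Month: August (month 8)
Q1: Jan-Mar, Q2: Apr-Jun, Q3: Jul-Sep, Q4: Oct-Dec

Q3


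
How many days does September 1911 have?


September 1911

30 days


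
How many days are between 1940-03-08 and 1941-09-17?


From 1940-03-08 to 1941-09-17
1940-03-08: days before March = 31 + 29 = 60 (1940 is a leap year); day of year = 60 + 8 = 68
1941-09-17: days before September = 31 + 28 + 31 + 30 + 31 + 30 + 31 + 31 = 243 (1941 is not a leap year); day of year = 243 + 17 = 260
Rest of 1940: 366 - 68 = 298
Total = 298 + 260 = 558

558 days


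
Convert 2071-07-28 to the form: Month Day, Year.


ISO 2071-07-28 parses as year=2071, month=07, day=28
Month 7 -> July

July 28, 2071


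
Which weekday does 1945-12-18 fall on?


Date: December 18, 1945
Anchor: Jan 1, 1945. With p = 1945 - 1 = 1944: (p + p//4 - p//100 + p//400) mod 7 = (1944 + 486 - 19 + 4) mod 7 = 2415 mod 7 = 0 -> Monday (Mon=0 ... Sun=6)
Days before December (Jan-Nov): 334; offset = 334 + 18 - 1 = 351
Weekday index = (0 + 351) mod 7 = 1

Day of the week: Tuesday


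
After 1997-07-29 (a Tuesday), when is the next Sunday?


Current: Tuesday
Target: Sunday
Days ahead: 5

Next Sunday: 1997-08-03


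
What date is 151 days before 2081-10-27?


Start: 2081-10-27, subtract 151 days
Back 27 days from October 27 reaches September 30, 2081 -> 124 left
September 2081 has 30 days -> back to August 31, 2081 -> 94 left
August 2081 has 31 days -> back to July 31, 2081 -> 63 left
July 2081 has 31 days -> back to June 30, 2081 -> 32 left
June 2081 has 30 days -> back to May 31, 2081 -> 2 left
May 2081: 31 - 2 = 29 -> lands on May 29

Result: 2081-05-29


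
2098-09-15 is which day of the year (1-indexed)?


Date: September 15, 2098
Days in months 1 through 8: 243
Plus 15 days in September

Day of year: 258


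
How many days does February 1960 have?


February 1960 (leap year: yes)

29 days


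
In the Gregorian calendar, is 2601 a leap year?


Gregorian leap year rule: divisible by 4, but not by 100, unless also by 400.
2601 is not divisible by 4 -> not a leap year

No


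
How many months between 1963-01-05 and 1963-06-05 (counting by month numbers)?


From January 1963 to June 1963
0 years * 12 = 0 months, plus 5 months = 5

5 months


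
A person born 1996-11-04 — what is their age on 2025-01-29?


Birth: 1996-11-04
Reference: 2025-01-29
Year difference: 2025 - 1996 = 29
Birthday not yet reached in 2025, subtract 1

28 years old


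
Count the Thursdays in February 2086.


February 2086 has 28 days
Anchor: Jan 1, 2086. With p = 2086 - 1 = 2085: (p + p//4 - p//100 + p//400) mod 7 = (2085 + 521 - 20 + 5) mod 7 = 2591 mod 7 = 1 -> Tuesday (Mon=0 ... Sun=6)
Days before February (Jan): 31; February 1 index = (1 + 31) mod 7 = 4 -> Friday
First Thursday is February 7
Thursdays: 7, 14, 21, 28

4 Thursdays


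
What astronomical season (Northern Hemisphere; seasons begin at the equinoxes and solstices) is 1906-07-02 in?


Date: July 2
Astronomical Summer (approx.; exact equinox/solstice day varies by year): June 21 to September 21
July 2 falls within the Summer window

Summer


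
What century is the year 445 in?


Century = (year - 1) // 100 + 1
= (445 - 1) // 100 + 1
= 444 // 100 + 1
= 4 + 1

5th century


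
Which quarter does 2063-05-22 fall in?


Month: May (month 5)
Q1: Jan-Mar, Q2: Apr-Jun, Q3: Jul-Sep, Q4: Oct-Dec

Q2


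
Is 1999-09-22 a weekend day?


Anchor: Jan 1, 1999. With p = 1999 - 1 = 1998: (p + p//4 - p//100 + p//400) mod 7 = (1998 + 499 - 19 + 4) mod 7 = 2482 mod 7 = 4 -> Friday (Mon=0 ... Sun=6)
Day of year: 265; offset = 264
Weekday index = (4 + 264) mod 7 = 2 -> Wednesday
Weekend days: Saturday, Sunday

No


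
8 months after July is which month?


July is month 7
7 + 8 = 15; wrap: 15 - 12 = 3

March


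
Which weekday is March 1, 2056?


Target: March 1, 2056
Anchor: Jan 1, 2056. With p = 2056 - 1 = 2055: (p + p//4 - p//100 + p//400) mod 7 = (2055 + 513 - 20 + 5) mod 7 = 2553 mod 7 = 5 -> Saturday (Mon=0 ... Sun=6)
Days before March (Jan-Feb): 60 days
Weekday index = (5 + 60) mod 7 = 2

Wednesday


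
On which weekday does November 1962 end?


November 1962 has 30 days
Anchor: Jan 1, 1962. With p = 1962 - 1 = 1961: (p + p//4 - p//100 + p//400) mod 7 = (1961 + 490 - 19 + 4) mod 7 = 2436 mod 7 = 0 -> Monday (Mon=0 ... Sun=6)
Days before November (Jan-Oct): 304; November 1 index = (0 + 304) mod 7 = 3 -> Thursday
Last day offset: 30 - 1 = 29 days
Weekday index = (3 + 29) mod 7 = 4

Friday, November 30


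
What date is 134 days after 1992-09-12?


Start: 1992-09-12, add 134 days
September 1992 has 30 days: 30 - 12 = 18 days to September 30 -> 116 left
October 1992 has 31 days -> 85 left
November 1992 has 30 days -> 55 left
December 1992 has 31 days -> 24 left
January 1993: 24 <= 31 -> lands on January 24

Result: 1993-01-24


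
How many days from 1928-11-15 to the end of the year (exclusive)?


Day of year: 320 of 366
Remaining = 366 - 320

46 days


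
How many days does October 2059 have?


October 2059

31 days


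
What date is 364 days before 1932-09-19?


Start: 1932-09-19, subtract 364 days
Back 19 days from September 19 reaches August 31, 1932 -> 345 left
August 1932 has 31 days -> back to July 31, 1932 -> 314 left
July 1932 has 31 days -> back to June 30, 1932 -> 283 left
June 1932 has 30 days -> back to May 31, 1932 -> 253 left
May 1932 has 31 days -> back to April 30, 1932 -> 222 left
April 1932 has 30 days -> back to March 31, 1932 -> 192 left
March 1932 has 31 days -> back to February 29, 1932 -> 161 left
February 1932 has 29 days -> back to January 31, 1932 -> 132 left
January 1932 has 31 days -> back to December 31, 1931 -> 101 left
December 1931 has 31 days -> back to November 30, 1931 -> 70 left
November 1931 has 30 days -> back to October 31, 1931 -> 40 left
October 1931 has 31 days -> back to September 30, 1931 -> 9 left
September 1931: 30 - 9 = 21 -> lands on September 21

Result: 1931-09-21


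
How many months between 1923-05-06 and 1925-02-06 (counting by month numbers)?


From May 1923 to February 1925
2 years * 12 = 24 months, minus 3 months = 21

21 months


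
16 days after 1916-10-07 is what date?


Start: 1916-10-07, add 16 days
October 1916 has 31 days; 7 + 16 = 23 stays within October

Result: 1916-10-23


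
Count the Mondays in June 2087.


June 2087 has 30 days
Anchor: Jan 1, 2087. With p = 2087 - 1 = 2086: (p + p//4 - p//100 + p//400) mod 7 = (2086 + 521 - 20 + 5) mod 7 = 2592 mod 7 = 2 -> Wednesday (Mon=0 ... Sun=6)
Days before June (Jan-May): 151; June 1 index = (2 + 151) mod 7 = 6 -> Sunday
First Monday is June 2
Mondays: 2, 9, 16, 23, 30

5 Mondays


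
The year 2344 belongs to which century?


Century = (year - 1) // 100 + 1
= (2344 - 1) // 100 + 1
= 2343 // 100 + 1
= 23 + 1

24th century


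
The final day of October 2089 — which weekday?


October 2089 has 31 days
Anchor: Jan 1, 2089. With p = 2089 - 1 = 2088: (p + p//4 - p//100 + p//400) mod 7 = (2088 + 522 - 20 + 5) mod 7 = 2595 mod 7 = 5 -> Saturday (Mon=0 ... Sun=6)
Days before October (Jan-Sep): 273; October 1 index = (5 + 273) mod 7 = 5 -> Saturday
Last day offset: 31 - 1 = 30 days
Weekday index = (5 + 30) mod 7 = 0

Monday, October 31


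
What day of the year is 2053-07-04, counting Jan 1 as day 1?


Date: July 4, 2053
Days in months 1 through 6: 181
Plus 4 days in July

Day of year: 185


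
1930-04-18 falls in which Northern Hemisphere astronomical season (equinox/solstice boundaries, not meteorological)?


Date: April 18
Astronomical Spring (approx.; exact equinox/solstice day varies by year): March 20 to June 20
April 18 falls within the Spring window

Spring


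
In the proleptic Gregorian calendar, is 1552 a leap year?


Gregorian leap year rule: divisible by 4, but not by 100, unless also by 400.
1552 is divisible by 4 but not 100 -> leap year

Yes


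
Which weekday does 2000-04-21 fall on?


Date: April 21, 2000
Anchor: Jan 1, 2000. With p = 2000 - 1 = 1999: (p + p//4 - p//100 + p//400) mod 7 = (1999 + 499 - 19 + 4) mod 7 = 2483 mod 7 = 5 -> Saturday (Mon=0 ... Sun=6)
Days before April (Jan-Mar): 91; offset = 91 + 21 - 1 = 111
Weekday index = (5 + 111) mod 7 = 4

Day of the week: Friday


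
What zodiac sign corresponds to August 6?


Date: August 6
Conventional tropical zodiac dates: Leo from July 23 onward; Virgo starts August 23
August 6 falls within the Leo range

Leo


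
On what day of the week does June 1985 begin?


Target: June 1, 1985
Anchor: Jan 1, 1985. With p = 1985 - 1 = 1984: (p + p//4 - p//100 + p//400) mod 7 = (1984 + 496 - 19 + 4) mod 7 = 2465 mod 7 = 1 -> Tuesday (Mon=0 ... Sun=6)
Days before June (Jan-May): 151 days
Weekday index = (1 + 151) mod 7 = 5

Saturday


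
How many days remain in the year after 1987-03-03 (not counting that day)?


Day of year: 62 of 365
Remaining = 365 - 62

303 days


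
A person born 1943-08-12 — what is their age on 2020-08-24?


Birth: 1943-08-12
Reference: 2020-08-24
Year difference: 2020 - 1943 = 77

77 years old


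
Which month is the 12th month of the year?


Month 12 of 12

December


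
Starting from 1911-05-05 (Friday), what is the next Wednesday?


Current: Friday
Target: Wednesday
Days ahead: 5

Next Wednesday: 1911-05-10


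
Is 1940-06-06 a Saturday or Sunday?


Anchor: Jan 1, 1940. With p = 1940 - 1 = 1939: (p + p//4 - p//100 + p//400) mod 7 = (1939 + 484 - 19 + 4) mod 7 = 2408 mod 7 = 0 -> Monday (Mon=0 ... Sun=6)
Day of year: 158; offset = 157
Weekday index = (0 + 157) mod 7 = 3 -> Thursday
Weekend days: Saturday, Sunday

No


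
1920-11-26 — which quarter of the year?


Month: November (month 11)
Q1: Jan-Mar, Q2: Apr-Jun, Q3: Jul-Sep, Q4: Oct-Dec

Q4


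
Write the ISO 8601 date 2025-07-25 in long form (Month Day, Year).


ISO 2025-07-25 parses as year=2025, month=07, day=25
Month 7 -> July

July 25, 2025


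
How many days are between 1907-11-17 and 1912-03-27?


From 1907-11-17 to 1912-03-27
1907-11-17: days before November = 31 + 28 + 31 + 30 + 31 + 30 + 31 + 31 + 30 + 31 = 304 (1907 is not a leap year); day of year = 304 + 17 = 321
1912-03-27: days before March = 31 + 29 = 60 (1912 is a leap year); day of year = 60 + 27 = 87
Rest of 1907: 365 - 321 = 44
Full years 1908 (366), 1909 (365), 1910 (365), 1911 (365): 1461
Total = 44 + 1461 + 87 = 1592

1592 days


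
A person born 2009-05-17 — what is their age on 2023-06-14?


Birth: 2009-05-17
Reference: 2023-06-14
Year difference: 2023 - 2009 = 14

14 years old


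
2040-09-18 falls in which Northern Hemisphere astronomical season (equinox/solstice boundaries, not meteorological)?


Date: September 18
Astronomical Summer (approx.; exact equinox/solstice day varies by year): June 21 to September 21
September 18 falls within the Summer window

Summer


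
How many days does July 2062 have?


July 2062

31 days


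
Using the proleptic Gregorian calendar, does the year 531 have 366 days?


Gregorian leap year rule: divisible by 4, but not by 100, unless also by 400.
531 is not divisible by 4 -> not a leap year

No


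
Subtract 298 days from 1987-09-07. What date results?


Start: 1987-09-07, subtract 298 days
Back 7 days from September 7 reaches August 31, 1987 -> 291 left
August 1987 has 31 days -> back to July 31, 1987 -> 260 left
July 1987 has 31 days -> back to June 30, 1987 -> 229 left
June 1987 has 30 days -> back to May 31, 1987 -> 199 left
May 1987 has 31 days -> back to April 30, 1987 -> 168 left
April 1987 has 30 days -> back to March 31, 1987 -> 138 left
March 1987 has 31 days -> back to February 28, 1987 -> 107 left
February 1987 has 28 days -> back to January 31, 1987 -> 79 left
January 1987 has 31 days -> back to December 31, 1986 -> 48 left
December 1986 has 31 days -> back to November 30, 1986 -> 17 left
November 1986: 30 - 17 = 13 -> lands on November 13

Result: 1986-11-13


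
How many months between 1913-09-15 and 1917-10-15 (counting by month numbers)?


From September 1913 to October 1917
4 years * 12 = 48 months, plus 1 month = 49

49 months


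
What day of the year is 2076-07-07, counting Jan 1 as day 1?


Date: July 7, 2076
Days in months 1 through 6: 182
Plus 7 days in July

Day of year: 189


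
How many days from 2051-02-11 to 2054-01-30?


From 2051-02-11 to 2054-01-30
2051-02-11: days before February = 31; day of year = 31 + 11 = 42
2054-01-30: day of year = 30
Rest of 2051: 365 - 42 = 323
Full years 2052 (366), 2053 (365): 731
Total = 323 + 731 + 30 = 1084

1084 days


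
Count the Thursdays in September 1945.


September 1945 has 30 days
Anchor: Jan 1, 1945. With p = 1945 - 1 = 1944: (p + p//4 - p//100 + p//400) mod 7 = (1944 + 486 - 19 + 4) mod 7 = 2415 mod 7 = 0 -> Monday (Mon=0 ... Sun=6)
Days before September (Jan-Aug): 243; September 1 index = (0 + 243) mod 7 = 5 -> Saturday
First Thursday is September 6
Thursdays: 6, 13, 20, 27

4 Thursdays


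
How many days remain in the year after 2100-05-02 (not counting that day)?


Day of year: 122 of 365
Remaining = 365 - 122

243 days


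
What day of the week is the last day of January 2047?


January 2047 has 31 days
Anchor: Jan 1, 2047. With p = 2047 - 1 = 2046: (p + p//4 - p//100 + p//400) mod 7 = (2046 + 511 - 20 + 5) mod 7 = 2542 mod 7 = 1 -> Tuesday (Mon=0 ... Sun=6)
January 1 is the anchor itself -> Tuesday
Last day offset: 31 - 1 = 30 days
Weekday index = (1 + 30) mod 7 = 3

Thursday, January 31


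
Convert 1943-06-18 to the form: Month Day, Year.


ISO 1943-06-18 parses as year=1943, month=06, day=18
Month 6 -> June

June 18, 1943


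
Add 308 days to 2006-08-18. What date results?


Start: 2006-08-18, add 308 days
August 2006 has 31 days: 31 - 18 = 13 days to August 31 -> 295 left
September 2006 has 30 days -> 265 left
October 2006 has 31 days -> 234 left
November 2006 has 30 days -> 204 left
December 2006 has 31 days -> 173 left
January 2007 has 31 days -> 142 left
February 2007 has 28 days -> 114 left
March 2007 has 31 days -> 83 left
April 2007 has 30 days -> 53 left
May 2007 has 31 days -> 22 left
June 2007: 22 <= 30 -> lands on June 22

Result: 2007-06-22


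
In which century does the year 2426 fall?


Century = (year - 1) // 100 + 1
= (2426 - 1) // 100 + 1
= 2425 // 100 + 1
= 24 + 1

25th century


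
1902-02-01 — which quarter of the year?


Month: February (month 2)
Q1: Jan-Mar, Q2: Apr-Jun, Q3: Jul-Sep, Q4: Oct-Dec

Q1


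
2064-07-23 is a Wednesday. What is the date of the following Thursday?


Current: Wednesday
Target: Thursday
Days ahead: 1

Next Thursday: 2064-07-24


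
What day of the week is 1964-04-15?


Date: April 15, 1964
Anchor: Jan 1, 1964. With p = 1964 - 1 = 1963: (p + p//4 - p//100 + p//400) mod 7 = (1963 + 490 - 19 + 4) mod 7 = 2438 mod 7 = 2 -> Wednesday (Mon=0 ... Sun=6)
Days before April (Jan-Mar): 91; offset = 91 + 15 - 1 = 105
Weekday index = (2 + 105) mod 7 = 2

Day of the week: Wednesday


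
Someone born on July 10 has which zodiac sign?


Date: July 10
Conventional tropical zodiac dates: Cancer from June 21 onward; Leo starts July 23
July 10 falls within the Cancer range

Cancer


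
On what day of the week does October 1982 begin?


Target: October 1, 1982
Anchor: Jan 1, 1982. With p = 1982 - 1 = 1981: (p + p//4 - p//100 + p//400) mod 7 = (1981 + 495 - 19 + 4) mod 7 = 2461 mod 7 = 4 -> Friday (Mon=0 ... Sun=6)
Days before October (Jan-Sep): 273 days
Weekday index = (4 + 273) mod 7 = 4

Friday


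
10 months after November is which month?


November is month 11
11 + 10 = 21; wrap: 21 - 12 = 9

September


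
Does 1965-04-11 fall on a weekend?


Anchor: Jan 1, 1965. With p = 1965 - 1 = 1964: (p + p//4 - p//100 + p//400) mod 7 = (1964 + 491 - 19 + 4) mod 7 = 2440 mod 7 = 4 -> Friday (Mon=0 ... Sun=6)
Day of year: 101; offset = 100
Weekday index = (4 + 100) mod 7 = 6 -> Sunday
Weekend days: Saturday, Sunday

Yes


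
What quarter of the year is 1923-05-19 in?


Month: May (month 5)
Q1: Jan-Mar, Q2: Apr-Jun, Q3: Jul-Sep, Q4: Oct-Dec

Q2


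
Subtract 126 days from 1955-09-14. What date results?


Start: 1955-09-14, subtract 126 days
Back 14 days from September 14 reaches August 31, 1955 -> 112 left
August 1955 has 31 days -> back to July 31, 1955 -> 81 left
July 1955 has 31 days -> back to June 30, 1955 -> 50 left
June 1955 has 30 days -> back to May 31, 1955 -> 20 left
May 1955: 31 - 20 = 11 -> lands on May 11

Result: 1955-05-11


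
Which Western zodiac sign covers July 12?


Date: July 12
Conventional tropical zodiac dates: Cancer from June 21 onward; Leo starts July 23
July 12 falls within the Cancer range

Cancer


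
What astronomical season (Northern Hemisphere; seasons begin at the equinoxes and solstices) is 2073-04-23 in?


Date: April 23
Astronomical Spring (approx.; exact equinox/solstice day varies by year): March 20 to June 20
April 23 falls within the Spring window

Spring


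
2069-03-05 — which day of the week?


Date: March 5, 2069
Anchor: Jan 1, 2069. With p = 2069 - 1 = 2068: (p + p//4 - p//100 + p//400) mod 7 = (2068 + 517 - 20 + 5) mod 7 = 2570 mod 7 = 1 -> Tuesday (Mon=0 ... Sun=6)
Days before March (Jan-Feb): 59; offset = 59 + 5 - 1 = 63
Weekday index = (1 + 63) mod 7 = 1

Day of the week: Tuesday


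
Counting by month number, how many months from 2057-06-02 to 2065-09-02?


From June 2057 to September 2065
8 years * 12 = 96 months, plus 3 months = 99

99 months


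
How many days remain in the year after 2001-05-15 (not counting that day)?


Day of year: 135 of 365
Remaining = 365 - 135

230 days


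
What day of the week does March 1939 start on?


Target: March 1, 1939
Anchor: Jan 1, 1939. With p = 1939 - 1 = 1938: (p + p//4 - p//100 + p//400) mod 7 = (1938 + 484 - 19 + 4) mod 7 = 2407 mod 7 = 6 -> Sunday (Mon=0 ... Sun=6)
Days before March (Jan-Feb): 59 days
Weekday index = (6 + 59) mod 7 = 2

Wednesday


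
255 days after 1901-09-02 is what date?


Start: 1901-09-02, add 255 days
September 1901 has 30 days: 30 - 2 = 28 days to September 30 -> 227 left
October 1901 has 31 days -> 196 left
November 1901 has 30 days -> 166 left
December 1901 has 31 days -> 135 left
January 1902 has 31 days -> 104 left
February 1902 has 28 days -> 76 left
March 1902 has 31 days -> 45 left
April 1902 has 30 days -> 15 left
May 1902: 15 <= 31 -> lands on May 15

Result: 1902-05-15


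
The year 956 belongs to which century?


Century = (year - 1) // 100 + 1
= (956 - 1) // 100 + 1
= 955 // 100 + 1
= 9 + 1

10th century


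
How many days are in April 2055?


April 2055

30 days


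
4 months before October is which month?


October is month 10
10 - 4 = 6

June


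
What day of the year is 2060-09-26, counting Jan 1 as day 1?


Date: September 26, 2060
Days in months 1 through 8: 244
Plus 26 days in September

Day of year: 270


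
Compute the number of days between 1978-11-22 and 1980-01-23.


From 1978-11-22 to 1980-01-23
1978-11-22: days before November = 31 + 28 + 31 + 30 + 31 + 30 + 31 + 31 + 30 + 31 = 304 (1978 is not a leap year); day of year = 304 + 22 = 326
1980-01-23: day of year = 23
Rest of 1978: 365 - 326 = 39
Full years 1979 (365): 365
Total = 39 + 365 + 23 = 427

427 days


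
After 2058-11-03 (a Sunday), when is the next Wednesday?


Current: Sunday
Target: Wednesday
Days ahead: 3

Next Wednesday: 2058-11-06


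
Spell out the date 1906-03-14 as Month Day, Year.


ISO 1906-03-14 parses as year=1906, month=03, day=14
Month 3 -> March

March 14, 1906


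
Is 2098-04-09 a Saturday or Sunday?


Anchor: Jan 1, 2098. With p = 2098 - 1 = 2097: (p + p//4 - p//100 + p//400) mod 7 = (2097 + 524 - 20 + 5) mod 7 = 2606 mod 7 = 2 -> Wednesday (Mon=0 ... Sun=6)
Day of year: 99; offset = 98
Weekday index = (2 + 98) mod 7 = 2 -> Wednesday
Weekend days: Saturday, Sunday

No


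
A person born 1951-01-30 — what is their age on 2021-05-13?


Birth: 1951-01-30
Reference: 2021-05-13
Year difference: 2021 - 1951 = 70

70 years old


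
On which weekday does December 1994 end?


December 1994 has 31 days
Anchor: Jan 1, 1994. With p = 1994 - 1 = 1993: (p + p//4 - p//100 + p//400) mod 7 = (1993 + 498 - 19 + 4) mod 7 = 2476 mod 7 = 5 -> Saturday (Mon=0 ... Sun=6)
Days before December (Jan-Nov): 334; December 1 index = (5 + 334) mod 7 = 3 -> Thursday
Last day offset: 31 - 1 = 30 days
Weekday index = (3 + 30) mod 7 = 5

Saturday, December 31
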